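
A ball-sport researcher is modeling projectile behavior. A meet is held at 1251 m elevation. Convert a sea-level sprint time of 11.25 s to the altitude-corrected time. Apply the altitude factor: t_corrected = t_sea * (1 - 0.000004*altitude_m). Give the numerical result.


Correction factor = 1 - 0.000004 * 1251 = 0.994996
t_corrected = t_sea * factor = 11.25 * 0.994996
t_corrected = 11.1937 s

11.1937 s


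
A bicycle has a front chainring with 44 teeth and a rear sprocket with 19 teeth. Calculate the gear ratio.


GR = front_teeth / rear_teeth
GR = 44 / 19
GR = 2.3158

2.3158


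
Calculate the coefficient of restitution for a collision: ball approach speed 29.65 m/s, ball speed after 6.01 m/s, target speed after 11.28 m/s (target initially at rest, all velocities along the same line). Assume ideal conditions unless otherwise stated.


e = (v2_after - v1_after) / (v1_before - v2_before)
Numerator = 11.28 - 6.01 = 5.27
Denominator = 29.65 - 0 = 29.65
e = 5.27 / 29.65 = 0.1777

0.1777


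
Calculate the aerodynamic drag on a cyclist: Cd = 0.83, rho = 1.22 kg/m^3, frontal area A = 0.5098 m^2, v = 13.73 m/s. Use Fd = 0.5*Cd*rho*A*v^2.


Fd = 0.5 * Cd * rho * A * v^2
Fd = 0.5 * 0.83 * 1.22 * 0.5098 * 13.73^2
v^2 = 188.5129
Fd = 0.5 * 0.83 * 1.22 * 0.5098 * 188.5129 = 48.6574 N

48.6574 N


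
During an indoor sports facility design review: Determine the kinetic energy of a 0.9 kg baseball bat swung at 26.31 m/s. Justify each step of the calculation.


KE = 0.5 * m * v^2
KE = 0.5 * 0.9 * 26.31^2
KE = 0.5 * 0.9 * 692.2161 = 311.4972 J

311.4972 J


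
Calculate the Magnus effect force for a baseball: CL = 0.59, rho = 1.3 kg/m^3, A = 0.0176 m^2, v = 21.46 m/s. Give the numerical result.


FM = 0.5 * CL * rho * A * v^2
FM = 0.5 * 0.59 * 1.3 * 0.0176 * 21.46^2
v^2 = 460.5316
FM = 0.5 * 0.59 * 1.3 * 0.0176 * 460.5316 = 3.1084 N

3.1084 N


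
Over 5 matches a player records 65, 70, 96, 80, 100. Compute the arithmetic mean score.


Average = sum / n
Sum = 411
Average = 411 / 5 = 82.2

82.2


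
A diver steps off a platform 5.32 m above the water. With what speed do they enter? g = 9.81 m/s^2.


v = sqrt(2 * g * h)
v = sqrt(2 * 9.81 * 5.32)
v = sqrt(104.3784) = 10.2166 m/s

10.2166 m/s


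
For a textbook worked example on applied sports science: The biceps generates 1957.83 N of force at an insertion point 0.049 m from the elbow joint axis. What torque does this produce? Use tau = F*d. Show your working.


tau = F * d
tau = 1957.83 * 0.049
tau = 95.9337 N*m

95.9337 N*m


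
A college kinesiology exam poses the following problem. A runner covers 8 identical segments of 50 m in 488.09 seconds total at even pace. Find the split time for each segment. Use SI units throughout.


Split time = total_time / n_laps = 488.09 / 8
Split time = 61.0112 s per lap

61.0112 s


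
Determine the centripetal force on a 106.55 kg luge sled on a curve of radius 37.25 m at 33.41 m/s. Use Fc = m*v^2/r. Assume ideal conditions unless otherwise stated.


Fc = m * v^2 / r
v^2 = 33.41^2 = 1116.2281
Fc = 106.55 * 1116.2281 / 37.25
Fc = 118934.1041 / 37.25 = 3192.8619 N

3192.8619 N


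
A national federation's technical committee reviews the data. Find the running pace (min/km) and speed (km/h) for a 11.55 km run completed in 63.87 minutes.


Pace = time / distance = 63.87 min / 11.55 km = 5.5299 min/km
Speed = distance / time_in_hours = 11.55 / 1.0645 hr
Speed = 10.8502 km/h

5.5299 min/km, 10.8502 km/h


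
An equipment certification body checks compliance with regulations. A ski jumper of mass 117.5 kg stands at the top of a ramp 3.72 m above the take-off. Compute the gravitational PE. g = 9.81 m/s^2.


PE = m * g * h
PE = 117.5 * 9.81 * 3.72
PE = 1152.675 * 3.72 = 4287.951 J

4287.951 J


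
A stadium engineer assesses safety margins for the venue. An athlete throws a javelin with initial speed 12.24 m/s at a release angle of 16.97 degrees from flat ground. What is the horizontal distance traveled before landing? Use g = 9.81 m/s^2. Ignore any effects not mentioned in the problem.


R = v^2 * sin(2*theta) / g
Convert angle to radians: theta = 16.97 deg = 0.2962 rad
sin(2*theta) = sin(0.5924) = 0.5583
R = 12.24^2 * 0.5583 / 9.81
R = 149.8176 * 0.5583 / 9.81 = 8.5267 m

8.5267 m


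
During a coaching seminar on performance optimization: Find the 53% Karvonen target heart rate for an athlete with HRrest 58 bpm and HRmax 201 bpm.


Target = HRrest + pct*(HRmax - HRrest)
Heart rate reserve = HRmax - HRrest = 201 - 58 = 143 bpm
Fraction = 53% = 0.53
Target = 58 + 0.53 * 143
Target = 58 + 75.79 = 133.79 bpm

133.79 bpm


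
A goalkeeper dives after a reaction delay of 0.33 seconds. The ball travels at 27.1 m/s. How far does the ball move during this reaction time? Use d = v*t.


d = v * t
d = 27.1 * 0.33
d = 8.943 m

8.943 m


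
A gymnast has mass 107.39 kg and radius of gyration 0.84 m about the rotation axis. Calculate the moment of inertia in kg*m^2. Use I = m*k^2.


I = m * k^2
I = 107.39 * 0.84^2
I = 107.39 * 0.7056 = 75.7744 kg*m^2

75.7744 kg*m^2


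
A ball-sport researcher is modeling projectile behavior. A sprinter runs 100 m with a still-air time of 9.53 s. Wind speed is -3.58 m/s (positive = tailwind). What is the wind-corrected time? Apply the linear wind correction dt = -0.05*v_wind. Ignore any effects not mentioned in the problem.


dt = -0.05 * v_wind = -0.05 * -3.58 = 0.179 s
t_corrected = t_still + dt = 9.53 + (0.179)
t_corrected = 9.709 s

9.709 s


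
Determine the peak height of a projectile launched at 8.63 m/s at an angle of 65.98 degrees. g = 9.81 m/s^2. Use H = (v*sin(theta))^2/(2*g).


H = (v*sin(theta))^2 / (2*g)
vy = v*sin(theta) = 8.63 * sin(65.98 deg) = 7.8827 m/s
H = vy^2 / (2*g) = 62.1365 / (2*9.81)
H = 62.1365 / 19.62 = 3.167 m

3.167 m


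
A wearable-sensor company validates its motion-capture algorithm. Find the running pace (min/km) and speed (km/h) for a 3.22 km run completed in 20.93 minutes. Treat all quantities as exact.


Pace = time / distance = 20.93 min / 3.22 km = 6.5 min/km
Speed = distance / time_in_hours = 3.22 / 0.3488 hr
Speed = 9.2308 km/h

6.5 min/km, 9.2308 km/h


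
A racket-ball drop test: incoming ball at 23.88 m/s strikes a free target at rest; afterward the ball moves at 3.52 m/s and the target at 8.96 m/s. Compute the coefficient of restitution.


e = (v2_after - v1_after) / (v1_before - v2_before)
Numerator = 8.96 - 3.52 = 5.44
Denominator = 23.88 - 0 = 23.88
e = 5.44 / 23.88 = 0.2278

0.2278


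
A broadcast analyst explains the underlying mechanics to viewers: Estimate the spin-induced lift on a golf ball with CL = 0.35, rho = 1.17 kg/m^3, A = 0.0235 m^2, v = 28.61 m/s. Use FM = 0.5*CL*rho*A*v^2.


FM = 0.5 * CL * rho * A * v^2
FM = 0.5 * 0.35 * 1.17 * 0.0235 * 28.61^2
v^2 = 818.5321
FM = 0.5 * 0.35 * 1.17 * 0.0235 * 818.5321 = 3.9385 N

3.9385 N


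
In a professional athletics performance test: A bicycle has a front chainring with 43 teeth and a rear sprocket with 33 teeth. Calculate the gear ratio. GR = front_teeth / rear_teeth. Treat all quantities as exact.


GR = front_teeth / rear_teeth
GR = 43 / 33
GR = 1.303

1.303


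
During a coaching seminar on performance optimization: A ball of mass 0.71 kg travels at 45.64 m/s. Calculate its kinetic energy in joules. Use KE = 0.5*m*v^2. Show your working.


KE = 0.5 * m * v^2
KE = 0.5 * 0.71 * 45.64^2
KE = 0.5 * 0.71 * 2083.0096 = 739.4684 J

739.4684 J


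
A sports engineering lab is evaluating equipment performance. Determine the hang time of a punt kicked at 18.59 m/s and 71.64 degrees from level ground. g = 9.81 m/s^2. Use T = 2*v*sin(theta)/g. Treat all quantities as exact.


T = 2*v*sin(theta)/g
sin(theta) = sin(71.64 deg) = 0.9491
T = 2*18.59*0.9491 / 9.81
T = 35.2874 / 9.81 = 3.5971 s

3.5971 s


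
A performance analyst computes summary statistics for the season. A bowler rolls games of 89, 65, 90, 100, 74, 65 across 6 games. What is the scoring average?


Average = sum / n
Sum = 483
Average = 483 / 6 = 80.5

80.5


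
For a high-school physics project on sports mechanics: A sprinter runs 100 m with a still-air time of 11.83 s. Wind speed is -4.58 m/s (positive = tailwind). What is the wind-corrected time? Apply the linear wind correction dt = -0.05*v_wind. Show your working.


dt = -0.05 * v_wind = -0.05 * -4.58 = 0.229 s
t_corrected = t_still + dt = 11.83 + (0.229)
t_corrected = 12.059 s

12.059 s


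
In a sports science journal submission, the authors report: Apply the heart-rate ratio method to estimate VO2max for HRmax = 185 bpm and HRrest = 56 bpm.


VO2max = 15.3 * HRmax / HRrest
VO2max = 15.3 * 185 / 56
VO2max = 2830.5 / 56 = 50.5446 mL/kg/min

50.5446 mL/kg/min


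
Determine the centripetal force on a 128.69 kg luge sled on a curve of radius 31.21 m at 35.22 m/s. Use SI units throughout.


Fc = m * v^2 / r
v^2 = 35.22^2 = 1240.4484
Fc = 128.69 * 1240.4484 / 31.21
Fc = 159633.3046 / 31.21 = 5114.8127 N

5114.8127 N


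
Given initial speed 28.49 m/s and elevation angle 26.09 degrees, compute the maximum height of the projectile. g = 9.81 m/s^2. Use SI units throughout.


H = (v*sin(theta))^2 / (2*g)
vy = v*sin(theta) = 28.49 * sin(26.09 deg) = 12.5294 m/s
H = vy^2 / (2*g) = 156.9859 / (2*9.81)
H = 156.9859 / 19.62 = 8.0013 m

8.0013 m


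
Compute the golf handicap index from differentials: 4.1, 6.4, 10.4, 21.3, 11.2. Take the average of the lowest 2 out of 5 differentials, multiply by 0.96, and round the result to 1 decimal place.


All differentials: 4.1, 6.4, 10.4, 21.3, 11.2
Sorted: 4.1, 6.4, 10.4, 11.2, 21.3
Best 2: 4.1, 6.4
Average of best = 10.5 / 2 = 5.25
Raw index = 5.25 * 0.96 = 5.04
Handicap index = round(5.04, 1) = 5.0

5.0


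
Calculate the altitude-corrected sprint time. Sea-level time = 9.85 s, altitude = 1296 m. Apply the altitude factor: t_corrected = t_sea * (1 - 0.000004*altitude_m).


Correction factor = 1 - 0.000004 * 1296 = 0.994816
t_corrected = t_sea * factor = 9.85 * 0.994816
t_corrected = 9.7989 s

9.7989 s


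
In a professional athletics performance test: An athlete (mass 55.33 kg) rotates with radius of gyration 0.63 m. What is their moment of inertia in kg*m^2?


I = m * k^2
I = 55.33 * 0.63^2
I = 55.33 * 0.3969 = 21.9605 kg*m^2

21.9605 kg*m^2


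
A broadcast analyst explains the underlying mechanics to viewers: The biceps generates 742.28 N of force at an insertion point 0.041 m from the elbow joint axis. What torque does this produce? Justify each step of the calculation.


tau = F * d
tau = 742.28 * 0.041
tau = 30.4335 N*m

30.4335 N*m


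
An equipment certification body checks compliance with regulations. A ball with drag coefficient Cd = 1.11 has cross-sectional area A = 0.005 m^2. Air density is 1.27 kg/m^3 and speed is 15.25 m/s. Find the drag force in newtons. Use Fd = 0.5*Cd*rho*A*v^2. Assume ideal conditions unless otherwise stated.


Fd = 0.5 * Cd * rho * A * v^2
Fd = 0.5 * 1.11 * 1.27 * 0.005 * 15.25^2
v^2 = 232.5625
Fd = 0.5 * 1.11 * 1.27 * 0.005 * 232.5625 = 0.8196 N

0.8196 N


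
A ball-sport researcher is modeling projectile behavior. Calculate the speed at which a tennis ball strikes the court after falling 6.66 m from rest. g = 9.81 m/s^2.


v = sqrt(2 * g * h)
v = sqrt(2 * 9.81 * 6.66)
v = sqrt(130.6692) = 11.4311 m/s

11.4311 m/s


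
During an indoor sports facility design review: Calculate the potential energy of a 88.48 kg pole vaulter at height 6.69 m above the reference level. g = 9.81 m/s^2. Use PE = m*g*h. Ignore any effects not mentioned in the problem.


PE = m * g * h
PE = 88.48 * 9.81 * 6.69
PE = 867.9888 * 6.69 = 5806.8451 J

5806.8451 J


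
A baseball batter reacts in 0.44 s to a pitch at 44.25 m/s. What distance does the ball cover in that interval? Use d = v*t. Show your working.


d = v * t
d = 44.25 * 0.44
d = 19.47 m

19.47 m


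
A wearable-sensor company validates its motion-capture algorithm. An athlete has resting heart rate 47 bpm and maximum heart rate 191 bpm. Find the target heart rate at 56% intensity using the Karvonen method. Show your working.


Target = HRrest + pct*(HRmax - HRrest)
Heart rate reserve = HRmax - HRrest = 191 - 47 = 144 bpm
Fraction = 56% = 0.56
Target = 47 + 0.56 * 144
Target = 47 + 80.64 = 127.64 bpm

127.64 bpm


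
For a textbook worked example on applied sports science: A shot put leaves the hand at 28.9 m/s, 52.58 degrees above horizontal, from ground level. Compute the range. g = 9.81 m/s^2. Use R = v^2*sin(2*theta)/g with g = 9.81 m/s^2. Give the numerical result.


R = v^2 * sin(2*theta) / g
Convert angle to radians: theta = 52.58 deg = 0.9177 rad
sin(2*theta) = sin(1.8354) = 0.9652
R = 28.9^2 * 0.9652 / 9.81
R = 835.21 * 0.9652 / 9.81 = 82.1758 m

82.1758 m


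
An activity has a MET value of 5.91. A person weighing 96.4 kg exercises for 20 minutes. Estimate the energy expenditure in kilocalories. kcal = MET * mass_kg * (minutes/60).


kcal = MET * mass * time_hr
Convert time: 20 min = 0.3333 hr
kcal = 5.91 * 96.4 * 0.3333
kcal = 189.908 kcal

189.908 kcal


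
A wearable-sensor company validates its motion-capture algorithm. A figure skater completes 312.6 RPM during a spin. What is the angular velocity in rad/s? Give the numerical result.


omega = RPM * 2 * pi / 60
omega = 312.6 * 2 * 3.14159 / 60
omega = 1964.1237 / 60 = 32.7354 rad/s

32.7354 rad/s


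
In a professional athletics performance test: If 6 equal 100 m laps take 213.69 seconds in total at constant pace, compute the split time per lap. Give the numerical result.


Split time = total_time / n_laps = 213.69 / 6
Split time = 35.615 s per lap

35.615 s


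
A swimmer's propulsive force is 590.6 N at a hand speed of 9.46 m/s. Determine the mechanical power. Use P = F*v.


P = F * v
P = 590.6 * 9.46
P = 5587.076 W

5587.076 W


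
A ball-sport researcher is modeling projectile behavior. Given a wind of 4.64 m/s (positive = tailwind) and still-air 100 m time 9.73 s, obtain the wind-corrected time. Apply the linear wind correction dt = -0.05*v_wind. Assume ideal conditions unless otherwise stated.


dt = -0.05 * v_wind = -0.05 * 4.64 = -0.232 s
t_corrected = t_still + dt = 9.73 + (-0.232)
t_corrected = 9.498 s

9.498 s


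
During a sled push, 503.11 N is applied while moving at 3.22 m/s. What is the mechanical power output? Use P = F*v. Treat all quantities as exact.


P = F * v
P = 503.11 * 3.22
P = 1620.0142 W

1620.0142 W


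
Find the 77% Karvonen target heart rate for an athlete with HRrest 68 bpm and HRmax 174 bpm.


Target = HRrest + pct*(HRmax - HRrest)
Heart rate reserve = HRmax - HRrest = 174 - 68 = 106 bpm
Fraction = 77% = 0.77
Target = 68 + 0.77 * 106
Target = 68 + 81.62 = 149.62 bpm

149.62 bpm


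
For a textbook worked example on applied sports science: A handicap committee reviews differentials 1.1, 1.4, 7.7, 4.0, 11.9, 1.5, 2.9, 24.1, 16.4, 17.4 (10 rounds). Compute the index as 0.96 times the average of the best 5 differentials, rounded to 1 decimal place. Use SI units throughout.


All differentials: 1.1, 1.4, 7.7, 4.0, 11.9, 1.5, 2.9, 24.1, 16.4, 17.4
Sorted: 1.1, 1.4, 1.5, 2.9, 4.0, 7.7, 11.9, 16.4, 17.4, 24.1
Best 5: 1.1, 1.4, 1.5, 2.9, 4.0
Average of best = 10.9 / 5 = 2.18
Raw index = 2.18 * 0.96 = 2.0928
Handicap index = round(2.0928, 1) = 2.1

2.1


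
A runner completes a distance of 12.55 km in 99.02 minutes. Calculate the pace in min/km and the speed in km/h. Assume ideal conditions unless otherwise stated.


Pace = time / distance = 99.02 min / 12.55 km = 7.89 min/km
Speed = distance / time_in_hours = 12.55 / 1.6503 hr
Speed = 7.6045 km/h

7.89 min/km, 7.6045 km/h


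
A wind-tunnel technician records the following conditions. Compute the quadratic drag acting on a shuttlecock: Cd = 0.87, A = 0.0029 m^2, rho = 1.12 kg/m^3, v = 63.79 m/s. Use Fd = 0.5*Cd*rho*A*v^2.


Fd = 0.5 * Cd * rho * A * v^2
Fd = 0.5 * 0.87 * 1.12 * 0.0029 * 63.79^2
v^2 = 4069.1641
Fd = 0.5 * 0.87 * 1.12 * 0.0029 * 4069.1641 = 5.7492 N

5.7492 N


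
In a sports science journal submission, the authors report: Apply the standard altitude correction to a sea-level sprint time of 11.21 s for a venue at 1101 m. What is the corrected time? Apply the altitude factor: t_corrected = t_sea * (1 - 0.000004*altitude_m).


Correction factor = 1 - 0.000004 * 1101 = 0.995596
t_corrected = t_sea * factor = 11.21 * 0.995596
t_corrected = 11.1606 s

11.1606 s


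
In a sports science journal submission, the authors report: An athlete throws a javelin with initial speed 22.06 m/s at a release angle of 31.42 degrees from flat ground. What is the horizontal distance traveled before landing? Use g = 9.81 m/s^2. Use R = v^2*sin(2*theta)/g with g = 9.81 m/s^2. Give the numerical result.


R = v^2 * sin(2*theta) / g
Convert angle to radians: theta = 31.42 deg = 0.5484 rad
sin(2*theta) = sin(1.0968) = 0.8897
R = 22.06^2 * 0.8897 / 9.81
R = 486.6436 * 0.8897 / 9.81 = 44.137 m

44.137 m


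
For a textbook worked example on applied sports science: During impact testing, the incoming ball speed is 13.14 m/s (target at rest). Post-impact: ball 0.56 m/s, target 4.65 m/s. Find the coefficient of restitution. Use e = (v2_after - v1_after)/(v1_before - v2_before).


e = (v2_after - v1_after) / (v1_before - v2_before)
Numerator = 4.65 - 0.56 = 4.09
Denominator = 13.14 - 0 = 13.14
e = 4.09 / 13.14 = 0.3113

0.3113


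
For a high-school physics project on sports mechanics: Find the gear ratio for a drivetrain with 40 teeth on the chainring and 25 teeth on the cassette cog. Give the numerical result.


GR = front_teeth / rear_teeth
GR = 40 / 25
GR = 1.6

1.6


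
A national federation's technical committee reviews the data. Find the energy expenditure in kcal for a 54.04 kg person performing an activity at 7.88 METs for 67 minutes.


kcal = MET * mass * time_hr
Convert time: 67 min = 1.1167 hr
kcal = 7.88 * 54.04 * 1.1167
kcal = 475.516 kcal

475.516 kcal


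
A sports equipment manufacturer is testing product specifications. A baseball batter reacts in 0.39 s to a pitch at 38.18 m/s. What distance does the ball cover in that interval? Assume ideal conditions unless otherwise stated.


d = v * t
d = 38.18 * 0.39
d = 14.8902 m

14.8902 m


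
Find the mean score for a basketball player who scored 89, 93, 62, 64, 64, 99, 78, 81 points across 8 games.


Average = sum / n
Sum = 630
Average = 630 / 8 = 78.75

78.75


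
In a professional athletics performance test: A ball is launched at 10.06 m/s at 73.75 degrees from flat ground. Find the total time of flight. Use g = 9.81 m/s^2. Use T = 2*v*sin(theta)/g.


T = 2*v*sin(theta)/g
sin(theta) = sin(73.75 deg) = 0.96
T = 2*10.06*0.96 / 9.81
T = 19.3162 / 9.81 = 1.969 s

1.969 s


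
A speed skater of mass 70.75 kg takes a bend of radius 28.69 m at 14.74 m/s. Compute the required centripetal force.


Fc = m * v^2 / r
v^2 = 14.74^2 = 217.2676
Fc = 70.75 * 217.2676 / 28.69
Fc = 15371.6827 / 28.69 = 535.7854 N

535.7854 N


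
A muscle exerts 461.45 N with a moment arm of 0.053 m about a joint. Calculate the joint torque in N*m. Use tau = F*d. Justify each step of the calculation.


tau = F * d
tau = 461.45 * 0.053
tau = 24.4568 N*m

24.4568 N*m


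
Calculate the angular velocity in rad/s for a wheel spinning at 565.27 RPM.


omega = RPM * 2 * pi / 60
omega = 565.27 * 2 * 3.14159 / 60
omega = 3551.6962 / 60 = 59.1949 rad/s

59.1949 rad/s


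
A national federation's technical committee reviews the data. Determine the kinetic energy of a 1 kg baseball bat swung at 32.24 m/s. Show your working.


KE = 0.5 * m * v^2
KE = 0.5 * 1 * 32.24^2
KE = 0.5 * 1 * 1039.4176 = 519.7088 J

519.7088 J


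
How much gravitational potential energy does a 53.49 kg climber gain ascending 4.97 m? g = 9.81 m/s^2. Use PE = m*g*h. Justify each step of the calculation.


PE = m * g * h
PE = 53.49 * 9.81 * 4.97
PE = 524.7369 * 4.97 = 2607.9424 J

2607.9424 J


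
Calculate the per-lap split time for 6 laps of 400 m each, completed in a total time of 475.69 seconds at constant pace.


Split time = total_time / n_laps = 475.69 / 6
Split time = 79.2817 s per lap

79.2817 s


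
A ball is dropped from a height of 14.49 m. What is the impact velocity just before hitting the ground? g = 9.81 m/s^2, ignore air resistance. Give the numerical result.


v = sqrt(2 * g * h)
v = sqrt(2 * 9.81 * 14.49)
v = sqrt(284.2938) = 16.861 m/s

16.861 m/s


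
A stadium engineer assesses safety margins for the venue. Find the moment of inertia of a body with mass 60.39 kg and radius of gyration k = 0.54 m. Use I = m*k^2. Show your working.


I = m * k^2
I = 60.39 * 0.54^2
I = 60.39 * 0.2916 = 17.6097 kg*m^2

17.6097 kg*m^2


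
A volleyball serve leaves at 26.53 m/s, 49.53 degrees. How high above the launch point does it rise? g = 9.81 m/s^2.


H = (v*sin(theta))^2 / (2*g)
vy = v*sin(theta) = 26.53 * sin(49.53 deg) = 20.1826 m/s
H = vy^2 / (2*g) = 407.3369 / (2*9.81)
H = 407.3369 / 19.62 = 20.7613 m

20.7613 m


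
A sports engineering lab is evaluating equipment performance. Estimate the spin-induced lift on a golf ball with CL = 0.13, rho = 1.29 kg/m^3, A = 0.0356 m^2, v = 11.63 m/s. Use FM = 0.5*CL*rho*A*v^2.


FM = 0.5 * CL * rho * A * v^2
FM = 0.5 * 0.13 * 1.29 * 0.0356 * 11.63^2
v^2 = 135.2569
FM = 0.5 * 0.13 * 1.29 * 0.0356 * 135.2569 = 0.4037 N

0.4037 N


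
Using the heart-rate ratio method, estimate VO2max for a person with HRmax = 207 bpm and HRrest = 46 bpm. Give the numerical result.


VO2max = 15.3 * HRmax / HRrest
VO2max = 15.3 * 207 / 46
VO2max = 3167.1 / 46 = 68.85 mL/kg/min

68.85 mL/kg/min


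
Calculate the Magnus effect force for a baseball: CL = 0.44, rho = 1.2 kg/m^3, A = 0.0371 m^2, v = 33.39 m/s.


FM = 0.5 * CL * rho * A * v^2
FM = 0.5 * 0.44 * 1.2 * 0.0371 * 33.39^2
v^2 = 1114.8921
FM = 0.5 * 0.44 * 1.2 * 0.0371 * 1114.8921 = 10.9197 N

10.9197 N


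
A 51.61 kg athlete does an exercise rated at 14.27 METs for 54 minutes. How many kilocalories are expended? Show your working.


kcal = MET * mass * time_hr
Convert time: 54 min = 0.9 hr
kcal = 14.27 * 51.61 * 0.9
kcal = 662.8272 kcal

662.8272 kcal


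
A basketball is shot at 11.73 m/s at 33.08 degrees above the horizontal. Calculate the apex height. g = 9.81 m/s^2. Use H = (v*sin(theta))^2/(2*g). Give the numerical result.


H = (v*sin(theta))^2 / (2*g)
vy = v*sin(theta) = 11.73 * sin(33.08 deg) = 6.4023 m/s
H = vy^2 / (2*g) = 40.99 / (2*9.81)
H = 40.99 / 19.62 = 2.0892 m

2.0892 m


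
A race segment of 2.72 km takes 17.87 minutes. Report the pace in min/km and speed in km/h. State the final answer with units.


Pace = time / distance = 17.87 min / 2.72 km = 6.5699 min/km
Speed = distance / time_in_hours = 2.72 / 0.2978 hr
Speed = 9.1326 km/h

6.5699 min/km, 9.1326 km/h


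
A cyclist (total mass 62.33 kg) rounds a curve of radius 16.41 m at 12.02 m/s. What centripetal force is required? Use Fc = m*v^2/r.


Fc = m * v^2 / r
v^2 = 12.02^2 = 144.4804
Fc = 62.33 * 144.4804 / 16.41
Fc = 9005.4633 / 16.41 = 548.779 N

548.779 N


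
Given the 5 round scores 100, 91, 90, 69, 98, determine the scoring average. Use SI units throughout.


Average = sum / n
Sum = 448
Average = 448 / 5 = 89.6

89.6


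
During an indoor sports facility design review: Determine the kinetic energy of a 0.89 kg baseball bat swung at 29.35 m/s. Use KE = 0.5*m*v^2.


KE = 0.5 * m * v^2
KE = 0.5 * 0.89 * 29.35^2
KE = 0.5 * 0.89 * 861.4225 = 383.333 J

383.333 J


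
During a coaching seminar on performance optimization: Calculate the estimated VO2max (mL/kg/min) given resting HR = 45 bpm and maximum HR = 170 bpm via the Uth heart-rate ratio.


VO2max = 15.3 * HRmax / HRrest
VO2max = 15.3 * 170 / 45
VO2max = 2601 / 45 = 57.8 mL/kg/min

57.8 mL/kg/min


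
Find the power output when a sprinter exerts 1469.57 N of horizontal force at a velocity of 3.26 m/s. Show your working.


P = F * v
P = 1469.57 * 3.26
P = 4790.7982 W

4790.7982 W


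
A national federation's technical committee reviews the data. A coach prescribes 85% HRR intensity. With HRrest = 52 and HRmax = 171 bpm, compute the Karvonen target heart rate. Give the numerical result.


Target = HRrest + pct*(HRmax - HRrest)
Heart rate reserve = HRmax - HRrest = 171 - 52 = 119 bpm
Fraction = 85% = 0.85
Target = 52 + 0.85 * 119
Target = 52 + 101.15 = 153.15 bpm

153.15 bpm


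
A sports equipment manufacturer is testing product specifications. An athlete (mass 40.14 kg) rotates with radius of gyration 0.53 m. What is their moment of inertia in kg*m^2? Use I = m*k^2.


I = m * k^2
I = 40.14 * 0.53^2
I = 40.14 * 0.2809 = 11.2753 kg*m^2

11.2753 kg*m^2


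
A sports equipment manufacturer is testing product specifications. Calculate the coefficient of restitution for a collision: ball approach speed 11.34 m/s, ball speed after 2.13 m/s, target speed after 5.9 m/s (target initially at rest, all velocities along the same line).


e = (v2_after - v1_after) / (v1_before - v2_before)
Numerator = 5.9 - 2.13 = 3.77
Denominator = 11.34 - 0 = 11.34
e = 3.77 / 11.34 = 0.3325

0.3325


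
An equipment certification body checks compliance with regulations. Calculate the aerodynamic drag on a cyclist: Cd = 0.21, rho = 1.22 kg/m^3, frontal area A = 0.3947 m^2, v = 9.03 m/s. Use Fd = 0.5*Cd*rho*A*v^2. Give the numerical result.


Fd = 0.5 * Cd * rho * A * v^2
Fd = 0.5 * 0.21 * 1.22 * 0.3947 * 9.03^2
v^2 = 81.5409
Fd = 0.5 * 0.21 * 1.22 * 0.3947 * 81.5409 = 4.1228 N

4.1228 N


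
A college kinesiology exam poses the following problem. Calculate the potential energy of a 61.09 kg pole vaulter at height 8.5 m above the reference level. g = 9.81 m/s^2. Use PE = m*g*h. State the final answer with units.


PE = m * g * h
PE = 61.09 * 9.81 * 8.5
PE = 599.2929 * 8.5 = 5093.9897 J

5093.9897 J


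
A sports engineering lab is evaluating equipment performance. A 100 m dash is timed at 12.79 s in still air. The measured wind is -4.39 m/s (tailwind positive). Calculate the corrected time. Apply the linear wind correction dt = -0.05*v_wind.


dt = -0.05 * v_wind = -0.05 * -4.39 = 0.2195 s
t_corrected = t_still + dt = 12.79 + (0.2195)
t_corrected = 13.0095 s

13.0095 s


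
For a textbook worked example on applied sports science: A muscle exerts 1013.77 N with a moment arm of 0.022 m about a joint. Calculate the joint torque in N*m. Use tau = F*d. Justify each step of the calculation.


tau = F * d
tau = 1013.77 * 0.022
tau = 22.3029 N*m

22.3029 N*m


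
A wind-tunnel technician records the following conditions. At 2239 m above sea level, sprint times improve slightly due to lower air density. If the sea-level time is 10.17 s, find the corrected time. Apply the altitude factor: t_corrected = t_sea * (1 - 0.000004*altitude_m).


Correction factor = 1 - 0.000004 * 2239 = 0.991044
t_corrected = t_sea * factor = 10.17 * 0.991044
t_corrected = 10.0789 s

10.0789 s


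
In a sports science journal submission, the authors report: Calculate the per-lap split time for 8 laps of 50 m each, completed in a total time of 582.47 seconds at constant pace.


Split time = total_time / n_laps = 582.47 / 8
Split time = 72.8088 s per lap

72.8088 s


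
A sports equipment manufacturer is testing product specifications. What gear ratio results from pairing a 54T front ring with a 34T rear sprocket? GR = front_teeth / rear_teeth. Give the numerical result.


GR = front_teeth / rear_teeth
GR = 54 / 34
GR = 1.5882

1.5882


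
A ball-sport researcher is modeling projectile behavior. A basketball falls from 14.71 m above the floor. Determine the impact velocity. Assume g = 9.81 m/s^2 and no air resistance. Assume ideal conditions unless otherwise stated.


v = sqrt(2 * g * h)
v = sqrt(2 * 9.81 * 14.71)
v = sqrt(288.6102) = 16.9885 m/s

16.9885 m/s


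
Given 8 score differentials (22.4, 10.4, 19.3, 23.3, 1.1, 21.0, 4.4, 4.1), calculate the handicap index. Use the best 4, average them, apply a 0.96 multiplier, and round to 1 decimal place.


All differentials: 22.4, 10.4, 19.3, 23.3, 1.1, 21.0, 4.4, 4.1
Sorted: 1.1, 4.1, 4.4, 10.4, 19.3, 21.0, 22.4, 23.3
Best 4: 1.1, 4.1, 4.4, 10.4
Average of best = 20 / 4 = 5
Raw index = 5 * 0.96 = 4.8
Handicap index = round(4.8, 1) = 4.8

4.8


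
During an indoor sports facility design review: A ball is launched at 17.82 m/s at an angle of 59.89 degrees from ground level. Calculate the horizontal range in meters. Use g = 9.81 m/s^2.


R = v^2 * sin(2*theta) / g
Convert angle to radians: theta = 59.89 deg = 1.0453 rad
sin(2*theta) = sin(2.0906) = 0.8679
R = 17.82^2 * 0.8679 / 9.81
R = 317.5524 * 0.8679 / 9.81 = 28.0954 m

28.0954 m


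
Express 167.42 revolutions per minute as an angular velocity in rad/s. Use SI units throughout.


omega = RPM * 2 * pi / 60
omega = 167.42 * 2 * 3.14159 / 60
omega = 1051.9309 / 60 = 17.5322 rad/s

17.5322 rad/s


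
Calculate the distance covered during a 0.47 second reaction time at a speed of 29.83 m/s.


d = v * t
d = 29.83 * 0.47
d = 14.0201 m

14.0201 m


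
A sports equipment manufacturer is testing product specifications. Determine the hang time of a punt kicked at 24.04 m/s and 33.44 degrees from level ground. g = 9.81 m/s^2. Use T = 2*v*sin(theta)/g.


T = 2*v*sin(theta)/g
sin(theta) = sin(33.44 deg) = 0.5511
T = 2*24.04*0.5511 / 9.81
T = 26.4951 / 9.81 = 2.7008 s

2.7008 s


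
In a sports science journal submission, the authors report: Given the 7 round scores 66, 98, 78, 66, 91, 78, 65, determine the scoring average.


Average = sum / n
Sum = 542
Average = 542 / 7 = 77.4286

77.4286


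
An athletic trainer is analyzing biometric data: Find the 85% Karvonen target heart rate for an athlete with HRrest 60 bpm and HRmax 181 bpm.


Target = HRrest + pct*(HRmax - HRrest)
Heart rate reserve = HRmax - HRrest = 181 - 60 = 121 bpm
Fraction = 85% = 0.85
Target = 60 + 0.85 * 121
Target = 60 + 102.85 = 162.85 bpm

162.85 bpm


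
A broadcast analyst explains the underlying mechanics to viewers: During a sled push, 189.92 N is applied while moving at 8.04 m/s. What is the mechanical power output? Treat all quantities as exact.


P = F * v
P = 189.92 * 8.04
P = 1526.9568 W

1526.9568 W


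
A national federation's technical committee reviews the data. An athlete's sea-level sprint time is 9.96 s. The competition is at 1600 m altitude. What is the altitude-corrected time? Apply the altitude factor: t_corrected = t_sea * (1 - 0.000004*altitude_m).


Correction factor = 1 - 0.000004 * 1600 = 0.9936
t_corrected = t_sea * factor = 9.96 * 0.9936
t_corrected = 9.8963 s

9.8963 s


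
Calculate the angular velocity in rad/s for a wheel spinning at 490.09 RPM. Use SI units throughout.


omega = RPM * 2 * pi / 60
omega = 490.09 * 2 * 3.14159 / 60
omega = 3079.3263 / 60 = 51.3221 rad/s

51.3221 rad/s


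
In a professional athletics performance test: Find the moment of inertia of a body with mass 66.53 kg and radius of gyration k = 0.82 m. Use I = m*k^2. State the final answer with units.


I = m * k^2
I = 66.53 * 0.82^2
I = 66.53 * 0.6724 = 44.7348 kg*m^2

44.7348 kg*m^2


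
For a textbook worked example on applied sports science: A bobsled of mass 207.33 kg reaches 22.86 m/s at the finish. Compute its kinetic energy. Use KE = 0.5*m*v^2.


KE = 0.5 * m * v^2
KE = 0.5 * 207.33 * 22.86^2
KE = 0.5 * 207.33 * 522.5796 = 54173.2142 J

54173.2142 J


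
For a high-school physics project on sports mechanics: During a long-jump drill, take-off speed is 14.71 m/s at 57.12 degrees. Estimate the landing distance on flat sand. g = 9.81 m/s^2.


R = v^2 * sin(2*theta) / g
Convert angle to radians: theta = 57.12 deg = 0.9969 rad
sin(2*theta) = sin(1.9939) = 0.9118
R = 14.71^2 * 0.9118 / 9.81
R = 216.3841 * 0.9118 / 9.81 = 20.1128 m

20.1128 m


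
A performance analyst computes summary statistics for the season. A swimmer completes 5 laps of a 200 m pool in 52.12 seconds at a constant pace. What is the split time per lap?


Split time = total_time / n_laps = 52.12 / 5
Split time = 10.424 s per lap

10.424 s


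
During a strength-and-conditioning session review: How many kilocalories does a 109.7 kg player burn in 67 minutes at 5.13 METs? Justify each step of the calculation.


kcal = MET * mass * time_hr
Convert time: 67 min = 1.1167 hr
kcal = 5.13 * 109.7 * 1.1167
kcal = 628.4164 kcal

628.4164 kcal


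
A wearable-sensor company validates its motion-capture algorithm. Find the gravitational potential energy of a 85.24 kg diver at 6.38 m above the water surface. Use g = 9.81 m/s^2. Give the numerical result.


PE = m * g * h
PE = 85.24 * 9.81 * 6.38
PE = 836.2044 * 6.38 = 5334.9841 J

5334.9841 J


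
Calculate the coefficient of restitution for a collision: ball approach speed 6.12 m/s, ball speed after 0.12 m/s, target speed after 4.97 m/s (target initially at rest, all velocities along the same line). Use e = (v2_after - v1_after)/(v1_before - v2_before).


e = (v2_after - v1_after) / (v1_before - v2_before)
Numerator = 4.97 - 0.12 = 4.85
Denominator = 6.12 - 0 = 6.12
e = 4.85 / 6.12 = 0.7925

0.7925


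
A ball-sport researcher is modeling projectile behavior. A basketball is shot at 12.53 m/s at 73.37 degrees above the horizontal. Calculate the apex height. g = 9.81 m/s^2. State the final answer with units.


H = (v*sin(theta))^2 / (2*g)
vy = v*sin(theta) = 12.53 * sin(73.37 deg) = 12.0059 m/s
H = vy^2 / (2*g) = 144.1418 / (2*9.81)
H = 144.1418 / 19.62 = 7.3467 m

7.3467 m


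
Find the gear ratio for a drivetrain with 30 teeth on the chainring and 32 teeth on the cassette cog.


GR = front_teeth / rear_teeth
GR = 30 / 32
GR = 0.9375

0.9375


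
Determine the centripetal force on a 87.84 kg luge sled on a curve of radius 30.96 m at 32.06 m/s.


Fc = m * v^2 / r
v^2 = 32.06^2 = 1027.8436
Fc = 87.84 * 1027.8436 / 30.96
Fc = 90285.7818 / 30.96 = 2916.2074 N

2916.2074 N


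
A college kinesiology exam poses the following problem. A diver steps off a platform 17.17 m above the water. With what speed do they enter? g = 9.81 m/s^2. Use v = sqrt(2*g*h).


v = sqrt(2 * g * h)
v = sqrt(2 * 9.81 * 17.17)
v = sqrt(336.8754) = 18.3542 m/s

18.3542 m/s


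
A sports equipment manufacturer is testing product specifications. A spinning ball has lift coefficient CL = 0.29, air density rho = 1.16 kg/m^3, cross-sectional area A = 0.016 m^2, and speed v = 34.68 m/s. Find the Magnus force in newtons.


FM = 0.5 * CL * rho * A * v^2
FM = 0.5 * 0.29 * 1.16 * 0.016 * 34.68^2
v^2 = 1202.7024
FM = 0.5 * 0.29 * 1.16 * 0.016 * 1202.7024 = 3.2367 N

3.2367 N


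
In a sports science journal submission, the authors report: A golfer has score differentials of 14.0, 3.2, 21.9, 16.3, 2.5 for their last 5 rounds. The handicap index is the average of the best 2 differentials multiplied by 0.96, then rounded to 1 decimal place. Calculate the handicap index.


All differentials: 14.0, 3.2, 21.9, 16.3, 2.5
Sorted: 2.5, 3.2, 14.0, 16.3, 21.9
Best 2: 2.5, 3.2
Average of best = 5.7 / 2 = 2.85
Raw index = 2.85 * 0.96 = 2.736
Handicap index = round(2.736, 1) = 2.7

2.7


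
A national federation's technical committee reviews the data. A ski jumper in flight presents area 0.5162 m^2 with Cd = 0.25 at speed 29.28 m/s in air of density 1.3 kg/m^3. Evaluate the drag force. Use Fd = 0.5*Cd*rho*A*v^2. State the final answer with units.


Fd = 0.5 * Cd * rho * A * v^2
Fd = 0.5 * 0.25 * 1.3 * 0.5162 * 29.28^2
v^2 = 857.3184
Fd = 0.5 * 0.25 * 1.3 * 0.5162 * 857.3184 = 71.914 N

71.914 N


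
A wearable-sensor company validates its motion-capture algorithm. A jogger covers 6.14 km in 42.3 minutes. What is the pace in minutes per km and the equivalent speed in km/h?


Pace = time / distance = 42.3 min / 6.14 km = 6.8893 min/km
Speed = distance / time_in_hours = 6.14 / 0.705 hr
Speed = 8.7092 km/h

6.8893 min/km, 8.7092 km/h


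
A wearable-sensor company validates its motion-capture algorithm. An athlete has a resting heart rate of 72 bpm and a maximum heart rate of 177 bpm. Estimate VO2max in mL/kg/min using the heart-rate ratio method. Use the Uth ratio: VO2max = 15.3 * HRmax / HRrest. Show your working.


VO2max = 15.3 * HRmax / HRrest
VO2max = 15.3 * 177 / 72
VO2max = 2708.1 / 72 = 37.6125 mL/kg/min

37.6125 mL/kg/min


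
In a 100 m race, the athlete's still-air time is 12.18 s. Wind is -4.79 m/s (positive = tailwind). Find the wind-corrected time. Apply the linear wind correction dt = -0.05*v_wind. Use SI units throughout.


dt = -0.05 * v_wind = -0.05 * -4.79 = 0.2395 s
t_corrected = t_still + dt = 12.18 + (0.2395)
t_corrected = 12.4195 s

12.4195 s


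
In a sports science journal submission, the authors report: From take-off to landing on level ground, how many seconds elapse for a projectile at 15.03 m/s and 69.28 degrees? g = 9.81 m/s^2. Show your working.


T = 2*v*sin(theta)/g
sin(theta) = sin(69.28 deg) = 0.9353
T = 2*15.03*0.9353 / 9.81
T = 28.1157 / 9.81 = 2.866 s

2.866 s


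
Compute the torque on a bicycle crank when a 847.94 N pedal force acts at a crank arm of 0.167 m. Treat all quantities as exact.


tau = F * d
tau = 847.94 * 0.167
tau = 141.606 N*m

141.606 N*m


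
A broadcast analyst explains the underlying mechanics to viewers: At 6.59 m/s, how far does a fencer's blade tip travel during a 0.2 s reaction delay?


d = v * t
d = 6.59 * 0.2
d = 1.318 m

1.318 m


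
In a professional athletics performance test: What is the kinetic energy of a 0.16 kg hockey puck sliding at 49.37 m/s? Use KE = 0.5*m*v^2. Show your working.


KE = 0.5 * m * v^2
KE = 0.5 * 0.16 * 49.37^2
KE = 0.5 * 0.16 * 2437.3969 = 194.9918 J

194.9918 J


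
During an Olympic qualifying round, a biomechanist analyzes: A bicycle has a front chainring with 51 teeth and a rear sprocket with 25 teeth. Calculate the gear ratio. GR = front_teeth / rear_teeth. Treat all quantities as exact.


GR = front_teeth / rear_teeth
GR = 51 / 25
GR = 2.04

2.04


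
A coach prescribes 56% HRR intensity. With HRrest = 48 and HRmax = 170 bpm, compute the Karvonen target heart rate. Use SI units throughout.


Target = HRrest + pct*(HRmax - HRrest)
Heart rate reserve = HRmax - HRrest = 170 - 48 = 122 bpm
Fraction = 56% = 0.56
Target = 48 + 0.56 * 122
Target = 48 + 68.32 = 116.32 bpm

116.32 bpm


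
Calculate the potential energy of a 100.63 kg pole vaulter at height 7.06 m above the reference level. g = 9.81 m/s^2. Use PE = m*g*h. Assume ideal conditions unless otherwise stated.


PE = m * g * h
PE = 100.63 * 9.81 * 7.06
PE = 987.1803 * 7.06 = 6969.4929 J

6969.4929 J


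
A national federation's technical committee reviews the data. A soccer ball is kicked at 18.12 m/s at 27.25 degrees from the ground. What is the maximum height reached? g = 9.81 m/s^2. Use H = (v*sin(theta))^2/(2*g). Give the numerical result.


H = (v*sin(theta))^2 / (2*g)
vy = v*sin(theta) = 18.12 * sin(27.25 deg) = 8.2967 m/s
H = vy^2 / (2*g) = 68.8348 / (2*9.81)
H = 68.8348 / 19.62 = 3.5084 m

3.5084 m


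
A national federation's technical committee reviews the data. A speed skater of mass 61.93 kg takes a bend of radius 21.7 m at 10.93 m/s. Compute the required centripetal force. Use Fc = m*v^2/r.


Fc = m * v^2 / r
v^2 = 10.93^2 = 119.4649
Fc = 61.93 * 119.4649 / 21.7
Fc = 7398.4613 / 21.7 = 340.9429 N

340.9429 N


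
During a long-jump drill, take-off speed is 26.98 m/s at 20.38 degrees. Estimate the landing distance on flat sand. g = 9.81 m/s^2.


R = v^2 * sin(2*theta) / g
Convert angle to radians: theta = 20.38 deg = 0.3557 rad
sin(2*theta) = sin(0.7114) = 0.6529
R = 26.98^2 * 0.6529 / 9.81
R = 727.9204 * 0.6529 / 9.81 = 48.4458 m

48.4458 m


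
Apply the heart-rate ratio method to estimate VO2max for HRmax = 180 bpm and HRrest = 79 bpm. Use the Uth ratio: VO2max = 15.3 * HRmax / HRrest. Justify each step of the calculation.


VO2max = 15.3 * HRmax / HRrest
VO2max = 15.3 * 180 / 79
VO2max = 2754 / 79 = 34.8608 mL/kg/min

34.8608 mL/kg/min
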